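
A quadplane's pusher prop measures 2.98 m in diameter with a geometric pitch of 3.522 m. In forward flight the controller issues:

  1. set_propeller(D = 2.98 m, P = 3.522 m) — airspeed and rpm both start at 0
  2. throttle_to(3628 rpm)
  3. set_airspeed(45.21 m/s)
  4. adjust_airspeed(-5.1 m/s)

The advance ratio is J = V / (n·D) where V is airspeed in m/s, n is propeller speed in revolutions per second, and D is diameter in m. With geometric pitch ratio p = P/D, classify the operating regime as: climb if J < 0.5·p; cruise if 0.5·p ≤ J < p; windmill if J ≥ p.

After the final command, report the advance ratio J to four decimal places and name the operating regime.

J = 0.2226, regime = climb

set_propeller: D = 2.98 m, P = 3.522 m (p = P/D = 1.181879); state ← (V=0, rpm=0)
throttle_to(3628): rpm ← 3628
set_airspeed(45.21): V ← 45.21 m/s
adjust_airspeed(-5.1): V ← 45.21 -5.1 = 40.11 m/s
final state: V = 40.11 m/s, rpm = 3628 → n = rpm/60 = 60.466667 rev/s
J = V / (n·D) = 40.11 / (60.466667 × 2.98) = 0.222598
regime bands: climb J<0.5909 | cruise [0.5909, 1.1819) | windmill J≥1.1819
J = 0.2226 → climb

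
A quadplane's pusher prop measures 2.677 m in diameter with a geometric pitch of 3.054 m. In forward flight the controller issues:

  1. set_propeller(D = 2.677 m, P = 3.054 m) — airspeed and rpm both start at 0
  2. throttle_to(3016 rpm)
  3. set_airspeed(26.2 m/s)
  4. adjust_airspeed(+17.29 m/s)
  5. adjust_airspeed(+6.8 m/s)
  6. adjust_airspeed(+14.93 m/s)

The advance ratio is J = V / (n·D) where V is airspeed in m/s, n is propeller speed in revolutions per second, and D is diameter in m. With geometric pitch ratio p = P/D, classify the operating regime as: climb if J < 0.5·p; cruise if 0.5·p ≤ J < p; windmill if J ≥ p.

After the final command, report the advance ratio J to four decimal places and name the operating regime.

J = 0.4847, regime = climb

set_propeller: D = 2.677 m, P = 3.054 m (p = P/D = 1.140829); state ← (V=0, rpm=0)
throttle_to(3016): rpm ← 3016
set_airspeed(26.2): V ← 26.2 m/s
adjust_airspeed(+17.29): V ← 26.2 +17.29 = 43.49 m/s
adjust_airspeed(+6.8): V ← 43.49 +6.8 = 50.29 m/s
adjust_airspeed(+14.93): V ← 50.29 +14.93 = 65.22 m/s
final state: V = 65.22 m/s, rpm = 3016 → n = rpm/60 = 50.266667 rev/s
J = V / (n·D) = 65.22 / (50.266667 × 2.677) = 0.484677
regime bands: climb J<0.5704 | cruise [0.5704, 1.1408) | windmill J≥1.1408
J = 0.4847 → climb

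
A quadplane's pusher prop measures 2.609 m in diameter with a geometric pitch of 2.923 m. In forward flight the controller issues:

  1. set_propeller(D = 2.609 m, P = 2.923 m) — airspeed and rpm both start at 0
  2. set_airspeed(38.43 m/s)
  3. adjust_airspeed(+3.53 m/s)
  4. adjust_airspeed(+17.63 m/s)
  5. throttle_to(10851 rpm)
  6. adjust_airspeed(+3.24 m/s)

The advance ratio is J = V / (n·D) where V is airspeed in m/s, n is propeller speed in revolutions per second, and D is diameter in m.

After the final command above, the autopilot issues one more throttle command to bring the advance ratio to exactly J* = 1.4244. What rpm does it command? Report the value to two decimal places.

rpm = 1014.41

set_propeller: D = 2.609 m, P = 2.923 m (p = P/D = 1.120353); state ← (V=0, rpm=0)
set_airspeed(38.43): V ← 38.43 m/s
adjust_airspeed(+3.53): V ← 38.43 +3.53 = 41.96 m/s
adjust_airspeed(+17.63): V ← 41.96 +17.63 = 59.59 m/s
throttle_to(10851): rpm ← 10851
adjust_airspeed(+3.24): V ← 59.59 +3.24 = 62.83 m/s
final state: V = 62.83 m/s, rpm = 10851 → n = rpm/60 = 180.850000 rev/s
target J* = 1.4244; solve J* = V/(n·D) for n: n = V/(J*·D) = 62.83/(1.4244 × 2.609) = 16.906784 rev/s
rpm = 60·n = 1014.407067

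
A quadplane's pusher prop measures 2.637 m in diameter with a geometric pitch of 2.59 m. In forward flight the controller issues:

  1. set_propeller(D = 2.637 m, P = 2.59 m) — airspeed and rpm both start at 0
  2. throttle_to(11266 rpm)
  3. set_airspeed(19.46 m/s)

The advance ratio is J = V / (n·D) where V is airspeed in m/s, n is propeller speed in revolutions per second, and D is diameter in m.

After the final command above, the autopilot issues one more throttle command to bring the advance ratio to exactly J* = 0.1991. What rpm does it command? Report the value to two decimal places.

rpm = 2223.89

set_propeller: D = 2.637 m, P = 2.59 m (p = P/D = 0.982177); state ← (V=0, rpm=0)
throttle_to(11266): rpm ← 11266
set_airspeed(19.46): V ← 19.46 m/s
final state: V = 19.46 m/s, rpm = 11266 → n = rpm/60 = 187.766667 rev/s
target J* = 0.1991; solve J* = V/(n·D) for n: n = V/(J*·D) = 19.46/(0.1991 × 2.637) = 37.064782 rev/s
rpm = 60·n = 2223.886899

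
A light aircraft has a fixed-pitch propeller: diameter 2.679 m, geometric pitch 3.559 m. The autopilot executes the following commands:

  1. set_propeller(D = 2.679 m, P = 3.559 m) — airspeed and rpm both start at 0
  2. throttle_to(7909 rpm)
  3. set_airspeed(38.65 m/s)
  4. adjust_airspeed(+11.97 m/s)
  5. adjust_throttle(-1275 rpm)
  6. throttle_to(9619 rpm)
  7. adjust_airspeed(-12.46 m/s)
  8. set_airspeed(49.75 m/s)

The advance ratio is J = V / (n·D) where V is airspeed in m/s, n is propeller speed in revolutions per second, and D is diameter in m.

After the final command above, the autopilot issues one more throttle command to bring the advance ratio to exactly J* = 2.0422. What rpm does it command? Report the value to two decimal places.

rpm = 545.60

set_propeller: D = 2.679 m, P = 3.559 m (p = P/D = 1.328481); state ← (V=0, rpm=0)
throttle_to(7909): rpm ← 7909
set_airspeed(38.65): V ← 38.65 m/s
adjust_airspeed(+11.97): V ← 38.65 +11.97 = 50.62 m/s
adjust_throttle(-1275): rpm ← 7909 -1275 = 6634
throttle_to(9619): rpm ← 9619
adjust_airspeed(-12.46): V ← 50.62 -12.46 = 38.16 m/s
set_airspeed(49.75): V ← 49.75 m/s
final state: V = 49.75 m/s, rpm = 9619 → n = rpm/60 = 160.316667 rev/s
target J* = 2.0422; solve J* = V/(n·D) for n: n = V/(J*·D) = 49.75/(2.0422 × 2.679) = 9.093312 rev/s
rpm = 60·n = 545.598729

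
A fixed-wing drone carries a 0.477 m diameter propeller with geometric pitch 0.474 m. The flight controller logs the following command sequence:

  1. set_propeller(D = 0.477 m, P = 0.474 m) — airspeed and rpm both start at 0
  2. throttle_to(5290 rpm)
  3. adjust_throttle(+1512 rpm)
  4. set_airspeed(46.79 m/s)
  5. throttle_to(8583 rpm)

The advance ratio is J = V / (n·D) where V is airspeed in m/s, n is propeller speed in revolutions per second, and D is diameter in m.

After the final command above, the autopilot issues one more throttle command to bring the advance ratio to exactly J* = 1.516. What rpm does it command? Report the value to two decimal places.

set_propeller: D = 0.477 m, P = 0.474 m (p = P/D = 0.993711); state ← (V=0, rpm=0)
throttle_to(5290): rpm ← 5290
adjust_throttle(+1512): rpm ← 5290 +1512 = 6802
set_airspeed(46.79): V ← 46.79 m/s
throttle_to(8583): rpm ← 8583
final state: V = 46.79 m/s, rpm = 8583 → n = rpm/60 = 143.050000 rev/s
target J* = 1.516; solve J* = V/(n·D) for n: n = V/(J*·D) = 46.79/(1.516 × 0.477) = 64.704646 rev/s
rpm = 60·n = 3882.278754

rpm = 3882.28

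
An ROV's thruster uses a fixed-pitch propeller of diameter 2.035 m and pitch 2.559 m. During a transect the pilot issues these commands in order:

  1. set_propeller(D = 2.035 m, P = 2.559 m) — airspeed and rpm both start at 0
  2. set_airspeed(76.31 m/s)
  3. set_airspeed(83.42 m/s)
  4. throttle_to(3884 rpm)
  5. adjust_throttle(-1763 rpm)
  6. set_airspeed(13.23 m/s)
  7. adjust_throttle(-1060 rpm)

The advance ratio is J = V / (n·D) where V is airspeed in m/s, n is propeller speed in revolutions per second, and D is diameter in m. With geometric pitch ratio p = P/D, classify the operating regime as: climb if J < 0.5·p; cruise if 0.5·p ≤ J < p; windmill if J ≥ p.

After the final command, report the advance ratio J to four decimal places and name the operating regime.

set_propeller: D = 2.035 m, P = 2.559 m (p = P/D = 1.257494); state ← (V=0, rpm=0)
set_airspeed(76.31): V ← 76.31 m/s
set_airspeed(83.42): V ← 83.42 m/s
throttle_to(3884): rpm ← 3884
adjust_throttle(-1763): rpm ← 3884 -1763 = 2121
set_airspeed(13.23): V ← 13.23 m/s
adjust_throttle(-1060): rpm ← 2121 -1060 = 1061
final state: V = 13.23 m/s, rpm = 1061 → n = rpm/60 = 17.683333 rev/s
J = V / (n·D) = 13.23 / (17.683333 × 2.035) = 0.367647
regime bands: climb J<0.6287 | cruise [0.6287, 1.2575) | windmill J≥1.2575
J = 0.3676 → climb

J = 0.3676, regime = climb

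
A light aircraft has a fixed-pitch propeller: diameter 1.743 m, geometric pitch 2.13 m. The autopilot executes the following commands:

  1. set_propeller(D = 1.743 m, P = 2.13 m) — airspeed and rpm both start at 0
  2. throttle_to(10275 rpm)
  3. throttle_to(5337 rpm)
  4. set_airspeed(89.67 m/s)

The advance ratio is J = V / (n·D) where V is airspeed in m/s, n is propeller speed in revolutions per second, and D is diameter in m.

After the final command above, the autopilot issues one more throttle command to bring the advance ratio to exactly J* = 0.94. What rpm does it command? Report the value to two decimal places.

set_propeller: D = 1.743 m, P = 2.13 m (p = P/D = 1.222031); state ← (V=0, rpm=0)
throttle_to(10275): rpm ← 10275
throttle_to(5337): rpm ← 5337
set_airspeed(89.67): V ← 89.67 m/s
final state: V = 89.67 m/s, rpm = 5337 → n = rpm/60 = 88.950000 rev/s
target J* = 0.94; solve J* = V/(n·D) for n: n = V/(J*·D) = 89.67/(0.94 × 1.743) = 54.729557 rev/s
rpm = 60·n = 3283.773391

rpm = 3283.77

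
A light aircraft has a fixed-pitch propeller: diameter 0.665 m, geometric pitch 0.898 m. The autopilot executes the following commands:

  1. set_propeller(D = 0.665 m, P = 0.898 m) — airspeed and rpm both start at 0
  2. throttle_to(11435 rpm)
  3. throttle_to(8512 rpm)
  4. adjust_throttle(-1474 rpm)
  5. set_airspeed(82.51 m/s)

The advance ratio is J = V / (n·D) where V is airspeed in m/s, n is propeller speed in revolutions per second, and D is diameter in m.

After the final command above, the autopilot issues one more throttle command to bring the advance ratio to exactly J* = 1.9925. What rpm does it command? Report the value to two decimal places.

rpm = 3736.27

set_propeller: D = 0.665 m, P = 0.898 m (p = P/D = 1.350376); state ← (V=0, rpm=0)
throttle_to(11435): rpm ← 11435
throttle_to(8512): rpm ← 8512
adjust_throttle(-1474): rpm ← 8512 -1474 = 7038
set_airspeed(82.51): V ← 82.51 m/s
final state: V = 82.51 m/s, rpm = 7038 → n = rpm/60 = 117.300000 rev/s
target J* = 1.9925; solve J* = V/(n·D) for n: n = V/(J*·D) = 82.51/(1.9925 × 0.665) = 62.271111 rev/s
rpm = 60·n = 3736.266639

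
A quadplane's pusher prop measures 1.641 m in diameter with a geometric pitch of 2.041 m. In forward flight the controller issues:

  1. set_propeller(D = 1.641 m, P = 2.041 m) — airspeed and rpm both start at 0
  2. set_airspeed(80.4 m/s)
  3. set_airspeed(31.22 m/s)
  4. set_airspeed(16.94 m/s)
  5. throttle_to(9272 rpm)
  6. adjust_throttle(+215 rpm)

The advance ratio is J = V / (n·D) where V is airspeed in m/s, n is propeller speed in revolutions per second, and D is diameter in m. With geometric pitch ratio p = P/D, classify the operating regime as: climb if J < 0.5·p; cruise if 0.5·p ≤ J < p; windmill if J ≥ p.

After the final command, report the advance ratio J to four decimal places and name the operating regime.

set_propeller: D = 1.641 m, P = 2.041 m (p = P/D = 1.243754); state ← (V=0, rpm=0)
set_airspeed(80.4): V ← 80.4 m/s
set_airspeed(31.22): V ← 31.22 m/s
set_airspeed(16.94): V ← 16.94 m/s
throttle_to(9272): rpm ← 9272
adjust_throttle(+215): rpm ← 9272 +215 = 9487
final state: V = 16.94 m/s, rpm = 9487 → n = rpm/60 = 158.116667 rev/s
J = V / (n·D) = 16.94 / (158.116667 × 1.641) = 0.065287
regime bands: climb J<0.6219 | cruise [0.6219, 1.2438) | windmill J≥1.2438
J = 0.0653 → climb

J = 0.0653, regime = climb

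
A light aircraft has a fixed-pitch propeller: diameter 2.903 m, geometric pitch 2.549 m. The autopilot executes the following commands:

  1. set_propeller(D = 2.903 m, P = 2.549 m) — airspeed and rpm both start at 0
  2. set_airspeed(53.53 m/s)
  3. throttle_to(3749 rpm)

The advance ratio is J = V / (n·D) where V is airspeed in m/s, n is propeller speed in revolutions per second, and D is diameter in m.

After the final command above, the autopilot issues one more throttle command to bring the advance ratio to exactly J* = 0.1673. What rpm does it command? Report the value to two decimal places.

rpm = 6613.11

set_propeller: D = 2.903 m, P = 2.549 m (p = P/D = 0.878057); state ← (V=0, rpm=0)
set_airspeed(53.53): V ← 53.53 m/s
throttle_to(3749): rpm ← 3749
final state: V = 53.53 m/s, rpm = 3749 → n = rpm/60 = 62.483333 rev/s
target J* = 0.1673; solve J* = V/(n·D) for n: n = V/(J*·D) = 53.53/(0.1673 × 2.903) = 110.218442 rev/s
rpm = 60·n = 6613.106503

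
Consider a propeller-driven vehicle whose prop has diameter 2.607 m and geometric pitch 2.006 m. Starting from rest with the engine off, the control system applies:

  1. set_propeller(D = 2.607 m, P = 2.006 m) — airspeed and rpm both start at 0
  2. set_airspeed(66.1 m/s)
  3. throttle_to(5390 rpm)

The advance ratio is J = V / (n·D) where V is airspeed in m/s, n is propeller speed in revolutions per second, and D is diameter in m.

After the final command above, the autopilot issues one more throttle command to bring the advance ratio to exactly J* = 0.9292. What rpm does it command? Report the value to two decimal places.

rpm = 1637.20

set_propeller: D = 2.607 m, P = 2.006 m (p = P/D = 0.769467); state ← (V=0, rpm=0)
set_airspeed(66.1): V ← 66.1 m/s
throttle_to(5390): rpm ← 5390
final state: V = 66.1 m/s, rpm = 5390 → n = rpm/60 = 89.833333 rev/s
target J* = 0.9292; solve J* = V/(n·D) for n: n = V/(J*·D) = 66.1/(0.9292 × 2.607) = 27.286713 rev/s
rpm = 60·n = 1637.202796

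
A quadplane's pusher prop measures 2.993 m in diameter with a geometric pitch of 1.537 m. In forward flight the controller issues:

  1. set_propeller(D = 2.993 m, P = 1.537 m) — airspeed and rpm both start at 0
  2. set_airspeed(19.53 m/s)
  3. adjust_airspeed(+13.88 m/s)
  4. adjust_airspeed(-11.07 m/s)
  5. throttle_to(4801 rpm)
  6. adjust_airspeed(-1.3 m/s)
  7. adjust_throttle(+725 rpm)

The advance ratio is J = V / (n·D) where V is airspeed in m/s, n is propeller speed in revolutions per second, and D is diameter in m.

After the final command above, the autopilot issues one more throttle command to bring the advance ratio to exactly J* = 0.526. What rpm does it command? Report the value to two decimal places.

rpm = 801.87

set_propeller: D = 2.993 m, P = 1.537 m (p = P/D = 0.513532); state ← (V=0, rpm=0)
set_airspeed(19.53): V ← 19.53 m/s
adjust_airspeed(+13.88): V ← 19.53 +13.88 = 33.41 m/s
adjust_airspeed(-11.07): V ← 33.41 -11.07 = 22.34 m/s
throttle_to(4801): rpm ← 4801
adjust_airspeed(-1.3): V ← 22.34 -1.3 = 21.04 m/s
adjust_throttle(+725): rpm ← 4801 +725 = 5526
final state: V = 21.04 m/s, rpm = 5526 → n = rpm/60 = 92.100000 rev/s
target J* = 0.526; solve J* = V/(n·D) for n: n = V/(J*·D) = 21.04/(0.526 × 2.993) = 13.364517 rev/s
rpm = 60·n = 801.871032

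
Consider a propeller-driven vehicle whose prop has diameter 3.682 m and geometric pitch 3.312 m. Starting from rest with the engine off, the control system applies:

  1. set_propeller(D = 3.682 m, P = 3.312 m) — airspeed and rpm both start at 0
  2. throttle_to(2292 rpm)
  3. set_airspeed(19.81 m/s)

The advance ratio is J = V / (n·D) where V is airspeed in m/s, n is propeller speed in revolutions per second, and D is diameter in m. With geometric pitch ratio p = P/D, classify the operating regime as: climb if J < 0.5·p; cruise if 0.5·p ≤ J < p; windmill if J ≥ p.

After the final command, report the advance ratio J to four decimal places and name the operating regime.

set_propeller: D = 3.682 m, P = 3.312 m (p = P/D = 0.899511); state ← (V=0, rpm=0)
throttle_to(2292): rpm ← 2292
set_airspeed(19.81): V ← 19.81 m/s
final state: V = 19.81 m/s, rpm = 2292 → n = rpm/60 = 38.200000 rev/s
J = V / (n·D) = 19.81 / (38.200000 × 3.682) = 0.140844
regime bands: climb J<0.4498 | cruise [0.4498, 0.8995) | windmill J≥0.8995
J = 0.1408 → climb

J = 0.1408, regime = climb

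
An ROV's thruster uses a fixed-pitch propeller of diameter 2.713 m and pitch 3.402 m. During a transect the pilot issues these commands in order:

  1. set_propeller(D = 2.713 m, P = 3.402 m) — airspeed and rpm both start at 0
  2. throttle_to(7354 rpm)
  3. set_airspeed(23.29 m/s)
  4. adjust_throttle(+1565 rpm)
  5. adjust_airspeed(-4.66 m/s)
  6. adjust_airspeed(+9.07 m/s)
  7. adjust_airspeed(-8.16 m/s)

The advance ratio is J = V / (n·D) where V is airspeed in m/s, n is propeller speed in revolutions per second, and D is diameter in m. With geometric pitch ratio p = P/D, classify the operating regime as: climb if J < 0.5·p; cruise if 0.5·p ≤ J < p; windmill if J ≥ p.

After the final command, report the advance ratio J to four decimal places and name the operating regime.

J = 0.0485, regime = climb

set_propeller: D = 2.713 m, P = 3.402 m (p = P/D = 1.253962); state ← (V=0, rpm=0)
throttle_to(7354): rpm ← 7354
set_airspeed(23.29): V ← 23.29 m/s
adjust_throttle(+1565): rpm ← 7354 +1565 = 8919
adjust_airspeed(-4.66): V ← 23.29 -4.66 = 18.63 m/s
adjust_airspeed(+9.07): V ← 18.63 +9.07 = 27.7 m/s
adjust_airspeed(-8.16): V ← 27.7 -8.16 = 19.54 m/s
final state: V = 19.54 m/s, rpm = 8919 → n = rpm/60 = 148.650000 rev/s
J = V / (n·D) = 19.54 / (148.650000 × 2.713) = 0.048452
regime bands: climb J<0.6270 | cruise [0.6270, 1.2540) | windmill J≥1.2540
J = 0.0485 → climb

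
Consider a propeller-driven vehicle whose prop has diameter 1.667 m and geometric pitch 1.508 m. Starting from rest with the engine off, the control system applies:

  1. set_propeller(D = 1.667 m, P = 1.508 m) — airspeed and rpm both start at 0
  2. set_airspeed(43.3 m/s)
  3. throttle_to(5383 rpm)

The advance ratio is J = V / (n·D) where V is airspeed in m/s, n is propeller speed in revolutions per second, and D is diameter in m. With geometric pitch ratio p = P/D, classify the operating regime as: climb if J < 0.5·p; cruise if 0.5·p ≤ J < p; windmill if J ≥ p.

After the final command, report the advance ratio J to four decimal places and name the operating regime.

set_propeller: D = 1.667 m, P = 1.508 m (p = P/D = 0.904619); state ← (V=0, rpm=0)
set_airspeed(43.3): V ← 43.3 m/s
throttle_to(5383): rpm ← 5383
final state: V = 43.3 m/s, rpm = 5383 → n = rpm/60 = 89.716667 rev/s
J = V / (n·D) = 43.3 / (89.716667 × 1.667) = 0.289520
regime bands: climb J<0.4523 | cruise [0.4523, 0.9046) | windmill J≥0.9046
J = 0.2895 → climb

J = 0.2895, regime = climb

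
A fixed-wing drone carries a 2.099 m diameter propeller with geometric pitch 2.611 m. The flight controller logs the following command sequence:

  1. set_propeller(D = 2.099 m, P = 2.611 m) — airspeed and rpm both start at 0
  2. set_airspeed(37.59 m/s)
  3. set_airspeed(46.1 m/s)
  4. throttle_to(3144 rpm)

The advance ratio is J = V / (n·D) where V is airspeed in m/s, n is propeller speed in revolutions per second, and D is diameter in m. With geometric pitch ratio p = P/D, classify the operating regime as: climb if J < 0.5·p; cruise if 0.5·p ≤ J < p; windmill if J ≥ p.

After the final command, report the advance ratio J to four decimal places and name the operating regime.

J = 0.4191, regime = climb

set_propeller: D = 2.099 m, P = 2.611 m (p = P/D = 1.243926); state ← (V=0, rpm=0)
set_airspeed(37.59): V ← 37.59 m/s
set_airspeed(46.1): V ← 46.1 m/s
throttle_to(3144): rpm ← 3144
final state: V = 46.1 m/s, rpm = 3144 → n = rpm/60 = 52.400000 rev/s
J = V / (n·D) = 46.1 / (52.400000 × 2.099) = 0.419138
regime bands: climb J<0.6220 | cruise [0.6220, 1.2439) | windmill J≥1.2439
J = 0.4191 → climb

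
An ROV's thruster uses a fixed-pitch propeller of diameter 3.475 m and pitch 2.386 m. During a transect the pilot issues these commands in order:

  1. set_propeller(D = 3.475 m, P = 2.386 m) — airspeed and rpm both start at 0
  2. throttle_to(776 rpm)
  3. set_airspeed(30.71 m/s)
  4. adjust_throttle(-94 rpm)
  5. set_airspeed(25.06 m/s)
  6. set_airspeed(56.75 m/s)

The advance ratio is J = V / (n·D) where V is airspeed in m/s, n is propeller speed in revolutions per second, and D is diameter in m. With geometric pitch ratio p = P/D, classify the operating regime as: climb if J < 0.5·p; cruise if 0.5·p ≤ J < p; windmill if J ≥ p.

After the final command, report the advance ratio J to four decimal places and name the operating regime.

set_propeller: D = 3.475 m, P = 2.386 m (p = P/D = 0.686619); state ← (V=0, rpm=0)
throttle_to(776): rpm ← 776
set_airspeed(30.71): V ← 30.71 m/s
adjust_throttle(-94): rpm ← 776 -94 = 682
set_airspeed(25.06): V ← 25.06 m/s
set_airspeed(56.75): V ← 56.75 m/s
final state: V = 56.75 m/s, rpm = 682 → n = rpm/60 = 11.366667 rev/s
J = V / (n·D) = 56.75 / (11.366667 × 3.475) = 1.436739
regime bands: climb J<0.3433 | cruise [0.3433, 0.6866) | windmill J≥0.6866
J = 1.4367 → windmill

J = 1.4367, regime = windmill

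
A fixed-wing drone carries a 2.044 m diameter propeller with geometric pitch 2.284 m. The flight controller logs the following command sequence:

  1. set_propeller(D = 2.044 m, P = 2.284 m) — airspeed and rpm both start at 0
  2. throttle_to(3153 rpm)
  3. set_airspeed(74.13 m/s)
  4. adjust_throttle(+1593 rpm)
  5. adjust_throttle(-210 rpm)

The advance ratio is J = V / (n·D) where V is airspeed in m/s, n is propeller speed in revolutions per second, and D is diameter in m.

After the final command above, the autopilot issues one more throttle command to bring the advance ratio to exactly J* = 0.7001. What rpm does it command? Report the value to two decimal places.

set_propeller: D = 2.044 m, P = 2.284 m (p = P/D = 1.117417); state ← (V=0, rpm=0)
throttle_to(3153): rpm ← 3153
set_airspeed(74.13): V ← 74.13 m/s
adjust_throttle(+1593): rpm ← 3153 +1593 = 4746
adjust_throttle(-210): rpm ← 4746 -210 = 4536
final state: V = 74.13 m/s, rpm = 4536 → n = rpm/60 = 75.600000 rev/s
target J* = 0.7001; solve J* = V/(n·D) for n: n = V/(J*·D) = 74.13/(0.7001 × 2.044) = 51.802776 rev/s
rpm = 60·n = 3108.166544

rpm = 3108.17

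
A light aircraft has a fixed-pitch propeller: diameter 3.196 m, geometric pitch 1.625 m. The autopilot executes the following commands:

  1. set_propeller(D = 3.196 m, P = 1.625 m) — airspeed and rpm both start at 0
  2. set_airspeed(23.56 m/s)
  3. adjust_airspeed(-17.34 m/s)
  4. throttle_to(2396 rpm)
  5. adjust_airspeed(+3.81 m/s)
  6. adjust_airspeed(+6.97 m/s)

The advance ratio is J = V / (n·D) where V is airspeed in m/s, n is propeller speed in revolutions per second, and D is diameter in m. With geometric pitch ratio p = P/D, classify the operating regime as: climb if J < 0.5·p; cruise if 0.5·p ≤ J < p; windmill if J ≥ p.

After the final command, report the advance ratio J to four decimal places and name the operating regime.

set_propeller: D = 3.196 m, P = 1.625 m (p = P/D = 0.508448); state ← (V=0, rpm=0)
set_airspeed(23.56): V ← 23.56 m/s
adjust_airspeed(-17.34): V ← 23.56 -17.34 = 6.22 m/s
throttle_to(2396): rpm ← 2396
adjust_airspeed(+3.81): V ← 6.22 +3.81 = 10.03 m/s
adjust_airspeed(+6.97): V ← 10.03 +6.97 = 17 m/s
final state: V = 17 m/s, rpm = 2396 → n = rpm/60 = 39.933333 rev/s
J = V / (n·D) = 17 / (39.933333 × 3.196) = 0.133201
regime bands: climb J<0.2542 | cruise [0.2542, 0.5084) | windmill J≥0.5084
J = 0.1332 → climb

J = 0.1332, regime = climb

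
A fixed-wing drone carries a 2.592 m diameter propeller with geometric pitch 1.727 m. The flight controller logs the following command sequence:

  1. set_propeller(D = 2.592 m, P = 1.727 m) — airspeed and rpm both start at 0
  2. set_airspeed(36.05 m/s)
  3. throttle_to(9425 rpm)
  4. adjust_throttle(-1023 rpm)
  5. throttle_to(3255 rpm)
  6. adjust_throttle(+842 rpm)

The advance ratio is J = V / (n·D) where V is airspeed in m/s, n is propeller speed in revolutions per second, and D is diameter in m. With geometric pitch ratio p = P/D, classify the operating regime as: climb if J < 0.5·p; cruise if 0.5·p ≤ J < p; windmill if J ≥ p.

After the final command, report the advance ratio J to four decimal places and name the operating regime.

J = 0.2037, regime = climb

set_propeller: D = 2.592 m, P = 1.727 m (p = P/D = 0.666281); state ← (V=0, rpm=0)
set_airspeed(36.05): V ← 36.05 m/s
throttle_to(9425): rpm ← 9425
adjust_throttle(-1023): rpm ← 9425 -1023 = 8402
throttle_to(3255): rpm ← 3255
adjust_throttle(+842): rpm ← 3255 +842 = 4097
final state: V = 36.05 m/s, rpm = 4097 → n = rpm/60 = 68.283333 rev/s
J = V / (n·D) = 36.05 / (68.283333 × 2.592) = 0.203683
regime bands: climb J<0.3331 | cruise [0.3331, 0.6663) | windmill J≥0.6663
J = 0.2037 → climb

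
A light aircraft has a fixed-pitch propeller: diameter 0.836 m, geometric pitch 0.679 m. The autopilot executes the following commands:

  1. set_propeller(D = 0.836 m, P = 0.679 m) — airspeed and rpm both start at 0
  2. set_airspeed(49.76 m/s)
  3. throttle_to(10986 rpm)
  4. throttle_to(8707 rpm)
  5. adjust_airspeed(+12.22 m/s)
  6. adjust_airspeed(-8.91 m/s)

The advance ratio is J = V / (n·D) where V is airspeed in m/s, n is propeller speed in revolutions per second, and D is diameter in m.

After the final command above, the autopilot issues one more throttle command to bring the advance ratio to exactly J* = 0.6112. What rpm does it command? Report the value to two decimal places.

set_propeller: D = 0.836 m, P = 0.679 m (p = P/D = 0.812201); state ← (V=0, rpm=0)
set_airspeed(49.76): V ← 49.76 m/s
throttle_to(10986): rpm ← 10986
throttle_to(8707): rpm ← 8707
adjust_airspeed(+12.22): V ← 49.76 +12.22 = 61.98 m/s
adjust_airspeed(-8.91): V ← 61.98 -8.91 = 53.07 m/s
final state: V = 53.07 m/s, rpm = 8707 → n = rpm/60 = 145.116667 rev/s
target J* = 0.6112; solve J* = V/(n·D) for n: n = V/(J*·D) = 53.07/(0.6112 × 0.836) = 103.862666 rev/s
rpm = 60·n = 6231.759939

rpm = 6231.76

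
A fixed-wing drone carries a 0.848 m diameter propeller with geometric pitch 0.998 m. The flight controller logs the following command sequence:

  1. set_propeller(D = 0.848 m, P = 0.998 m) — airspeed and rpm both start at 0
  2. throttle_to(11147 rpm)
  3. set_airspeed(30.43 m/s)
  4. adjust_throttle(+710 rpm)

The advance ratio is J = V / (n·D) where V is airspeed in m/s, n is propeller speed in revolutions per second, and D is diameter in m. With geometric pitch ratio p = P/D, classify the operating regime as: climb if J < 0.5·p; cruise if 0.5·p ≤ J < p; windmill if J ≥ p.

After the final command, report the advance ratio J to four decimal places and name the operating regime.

J = 0.1816, regime = climb

set_propeller: D = 0.848 m, P = 0.998 m (p = P/D = 1.176887); state ← (V=0, rpm=0)
throttle_to(11147): rpm ← 11147
set_airspeed(30.43): V ← 30.43 m/s
adjust_throttle(+710): rpm ← 11147 +710 = 11857
final state: V = 30.43 m/s, rpm = 11857 → n = rpm/60 = 197.616667 rev/s
J = V / (n·D) = 30.43 / (197.616667 × 0.848) = 0.181586
regime bands: climb J<0.5884 | cruise [0.5884, 1.1769) | windmill J≥1.1769
J = 0.1816 → climb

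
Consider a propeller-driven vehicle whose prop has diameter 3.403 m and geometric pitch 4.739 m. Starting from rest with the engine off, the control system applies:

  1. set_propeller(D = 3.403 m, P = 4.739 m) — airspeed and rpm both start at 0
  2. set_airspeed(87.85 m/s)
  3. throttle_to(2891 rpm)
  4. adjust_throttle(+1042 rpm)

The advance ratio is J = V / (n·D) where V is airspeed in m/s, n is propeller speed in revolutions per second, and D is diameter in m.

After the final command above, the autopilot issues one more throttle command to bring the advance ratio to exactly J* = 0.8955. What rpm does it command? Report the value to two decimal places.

rpm = 1729.68

set_propeller: D = 3.403 m, P = 4.739 m (p = P/D = 1.392595); state ← (V=0, rpm=0)
set_airspeed(87.85): V ← 87.85 m/s
throttle_to(2891): rpm ← 2891
adjust_throttle(+1042): rpm ← 2891 +1042 = 3933
final state: V = 87.85 m/s, rpm = 3933 → n = rpm/60 = 65.550000 rev/s
target J* = 0.8955; solve J* = V/(n·D) for n: n = V/(J*·D) = 87.85/(0.8955 × 3.403) = 28.827981 rev/s
rpm = 60·n = 1729.678858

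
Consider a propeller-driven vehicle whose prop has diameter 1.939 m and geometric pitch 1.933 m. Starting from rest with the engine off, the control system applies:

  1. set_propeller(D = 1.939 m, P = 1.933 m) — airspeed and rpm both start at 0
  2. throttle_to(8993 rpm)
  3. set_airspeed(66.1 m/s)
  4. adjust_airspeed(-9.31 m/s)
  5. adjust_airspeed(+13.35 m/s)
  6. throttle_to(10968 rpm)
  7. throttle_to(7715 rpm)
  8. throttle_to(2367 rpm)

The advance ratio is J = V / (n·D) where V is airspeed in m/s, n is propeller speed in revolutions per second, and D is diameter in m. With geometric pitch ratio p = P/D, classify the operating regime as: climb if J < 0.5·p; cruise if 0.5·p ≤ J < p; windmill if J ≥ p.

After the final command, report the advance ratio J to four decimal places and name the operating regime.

J = 0.9169, regime = cruise

set_propeller: D = 1.939 m, P = 1.933 m (p = P/D = 0.996906); state ← (V=0, rpm=0)
throttle_to(8993): rpm ← 8993
set_airspeed(66.1): V ← 66.1 m/s
adjust_airspeed(-9.31): V ← 66.1 -9.31 = 56.79 m/s
adjust_airspeed(+13.35): V ← 56.79 +13.35 = 70.14 m/s
throttle_to(10968): rpm ← 10968
throttle_to(7715): rpm ← 7715
throttle_to(2367): rpm ← 2367
final state: V = 70.14 m/s, rpm = 2367 → n = rpm/60 = 39.450000 rev/s
J = V / (n·D) = 70.14 / (39.450000 × 1.939) = 0.916940
regime bands: climb J<0.4985 | cruise [0.4985, 0.9969) | windmill J≥0.9969
J = 0.9169 → cruise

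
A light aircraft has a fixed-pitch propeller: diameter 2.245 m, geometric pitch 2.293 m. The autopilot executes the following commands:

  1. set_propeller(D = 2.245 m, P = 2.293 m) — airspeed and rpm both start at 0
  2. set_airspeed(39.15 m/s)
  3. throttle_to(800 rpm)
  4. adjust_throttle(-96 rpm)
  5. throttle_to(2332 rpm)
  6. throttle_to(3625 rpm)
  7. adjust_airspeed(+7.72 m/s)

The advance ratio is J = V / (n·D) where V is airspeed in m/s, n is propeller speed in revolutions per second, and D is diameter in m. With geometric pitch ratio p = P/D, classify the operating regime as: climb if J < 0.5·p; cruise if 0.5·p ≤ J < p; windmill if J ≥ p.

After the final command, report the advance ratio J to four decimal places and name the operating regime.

J = 0.3456, regime = climb

set_propeller: D = 2.245 m, P = 2.293 m (p = P/D = 1.021381); state ← (V=0, rpm=0)
set_airspeed(39.15): V ← 39.15 m/s
throttle_to(800): rpm ← 800
adjust_throttle(-96): rpm ← 800 -96 = 704
throttle_to(2332): rpm ← 2332
throttle_to(3625): rpm ← 3625
adjust_airspeed(+7.72): V ← 39.15 +7.72 = 46.87 m/s
final state: V = 46.87 m/s, rpm = 3625 → n = rpm/60 = 60.416667 rev/s
J = V / (n·D) = 46.87 / (60.416667 × 2.245) = 0.345559
regime bands: climb J<0.5107 | cruise [0.5107, 1.0214) | windmill J≥1.0214
J = 0.3456 → climb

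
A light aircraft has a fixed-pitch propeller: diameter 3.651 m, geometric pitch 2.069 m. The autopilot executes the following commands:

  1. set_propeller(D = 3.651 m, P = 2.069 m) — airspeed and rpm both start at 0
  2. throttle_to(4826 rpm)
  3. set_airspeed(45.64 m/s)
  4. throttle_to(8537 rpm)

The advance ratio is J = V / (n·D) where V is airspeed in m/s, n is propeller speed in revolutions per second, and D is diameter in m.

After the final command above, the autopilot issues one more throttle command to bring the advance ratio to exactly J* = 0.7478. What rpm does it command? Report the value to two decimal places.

rpm = 1003.00

set_propeller: D = 3.651 m, P = 2.069 m (p = P/D = 0.566694); state ← (V=0, rpm=0)
throttle_to(4826): rpm ← 4826
set_airspeed(45.64): V ← 45.64 m/s
throttle_to(8537): rpm ← 8537
final state: V = 45.64 m/s, rpm = 8537 → n = rpm/60 = 142.283333 rev/s
target J* = 0.7478; solve J* = V/(n·D) for n: n = V/(J*·D) = 45.64/(0.7478 × 3.651) = 16.716615 rev/s
rpm = 60·n = 1002.996904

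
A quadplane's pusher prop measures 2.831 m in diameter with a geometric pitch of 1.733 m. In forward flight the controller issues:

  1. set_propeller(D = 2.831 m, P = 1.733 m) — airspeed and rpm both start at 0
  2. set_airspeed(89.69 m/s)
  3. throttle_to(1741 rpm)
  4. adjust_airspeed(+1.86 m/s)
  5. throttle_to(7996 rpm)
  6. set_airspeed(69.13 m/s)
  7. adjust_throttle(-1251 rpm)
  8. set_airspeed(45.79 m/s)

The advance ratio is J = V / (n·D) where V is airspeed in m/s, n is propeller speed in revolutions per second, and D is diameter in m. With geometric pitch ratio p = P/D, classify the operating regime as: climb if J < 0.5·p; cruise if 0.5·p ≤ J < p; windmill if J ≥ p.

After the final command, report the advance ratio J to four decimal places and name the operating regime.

set_propeller: D = 2.831 m, P = 1.733 m (p = P/D = 0.612151); state ← (V=0, rpm=0)
set_airspeed(89.69): V ← 89.69 m/s
throttle_to(1741): rpm ← 1741
adjust_airspeed(+1.86): V ← 89.69 +1.86 = 91.55 m/s
throttle_to(7996): rpm ← 7996
set_airspeed(69.13): V ← 69.13 m/s
adjust_throttle(-1251): rpm ← 7996 -1251 = 6745
set_airspeed(45.79): V ← 45.79 m/s
final state: V = 45.79 m/s, rpm = 6745 → n = rpm/60 = 112.416667 rev/s
J = V / (n·D) = 45.79 / (112.416667 × 2.831) = 0.143880
regime bands: climb J<0.3061 | cruise [0.3061, 0.6122) | windmill J≥0.6122
J = 0.1439 → climb

J = 0.1439, regime = climb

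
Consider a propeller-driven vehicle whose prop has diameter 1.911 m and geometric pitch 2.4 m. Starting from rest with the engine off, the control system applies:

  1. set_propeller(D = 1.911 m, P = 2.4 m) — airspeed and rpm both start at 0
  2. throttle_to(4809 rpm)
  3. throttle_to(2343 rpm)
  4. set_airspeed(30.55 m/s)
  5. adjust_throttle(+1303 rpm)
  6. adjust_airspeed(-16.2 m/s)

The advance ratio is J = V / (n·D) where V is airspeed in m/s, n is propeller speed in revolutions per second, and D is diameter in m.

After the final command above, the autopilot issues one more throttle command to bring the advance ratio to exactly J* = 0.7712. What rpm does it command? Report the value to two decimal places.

rpm = 584.22

set_propeller: D = 1.911 m, P = 2.4 m (p = P/D = 1.255887); state ← (V=0, rpm=0)
throttle_to(4809): rpm ← 4809
throttle_to(2343): rpm ← 2343
set_airspeed(30.55): V ← 30.55 m/s
adjust_throttle(+1303): rpm ← 2343 +1303 = 3646
adjust_airspeed(-16.2): V ← 30.55 -16.2 = 14.35 m/s
final state: V = 14.35 m/s, rpm = 3646 → n = rpm/60 = 60.766667 rev/s
target J* = 0.7712; solve J* = V/(n·D) for n: n = V/(J*·D) = 14.35/(0.7712 × 1.911) = 9.736978 rev/s
rpm = 60·n = 584.218686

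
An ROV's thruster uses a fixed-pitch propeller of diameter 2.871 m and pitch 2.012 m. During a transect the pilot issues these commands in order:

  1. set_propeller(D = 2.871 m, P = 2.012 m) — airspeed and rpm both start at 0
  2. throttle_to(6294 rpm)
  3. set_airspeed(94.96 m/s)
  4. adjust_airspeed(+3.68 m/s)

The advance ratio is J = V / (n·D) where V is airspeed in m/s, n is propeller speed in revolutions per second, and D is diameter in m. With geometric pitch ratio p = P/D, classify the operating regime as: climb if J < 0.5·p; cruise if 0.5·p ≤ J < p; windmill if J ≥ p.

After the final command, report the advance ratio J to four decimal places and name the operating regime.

J = 0.3275, regime = climb

set_propeller: D = 2.871 m, P = 2.012 m (p = P/D = 0.700801); state ← (V=0, rpm=0)
throttle_to(6294): rpm ← 6294
set_airspeed(94.96): V ← 94.96 m/s
adjust_airspeed(+3.68): V ← 94.96 +3.68 = 98.64 m/s
final state: V = 98.64 m/s, rpm = 6294 → n = rpm/60 = 104.900000 rev/s
J = V / (n·D) = 98.64 / (104.900000 × 2.871) = 0.327525
regime bands: climb J<0.3504 | cruise [0.3504, 0.7008) | windmill J≥0.7008
J = 0.3275 → climb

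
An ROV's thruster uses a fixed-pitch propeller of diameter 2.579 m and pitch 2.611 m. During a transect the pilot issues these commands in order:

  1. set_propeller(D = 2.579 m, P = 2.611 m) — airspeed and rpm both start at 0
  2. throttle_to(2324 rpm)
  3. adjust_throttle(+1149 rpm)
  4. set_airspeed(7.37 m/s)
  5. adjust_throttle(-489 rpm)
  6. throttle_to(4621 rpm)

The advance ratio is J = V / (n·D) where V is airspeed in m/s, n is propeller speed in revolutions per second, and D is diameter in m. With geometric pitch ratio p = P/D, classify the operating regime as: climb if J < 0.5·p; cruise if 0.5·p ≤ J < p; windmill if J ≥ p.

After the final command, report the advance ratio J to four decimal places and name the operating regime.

set_propeller: D = 2.579 m, P = 2.611 m (p = P/D = 1.012408); state ← (V=0, rpm=0)
throttle_to(2324): rpm ← 2324
adjust_throttle(+1149): rpm ← 2324 +1149 = 3473
set_airspeed(7.37): V ← 7.37 m/s
adjust_throttle(-489): rpm ← 3473 -489 = 2984
throttle_to(4621): rpm ← 4621
final state: V = 7.37 m/s, rpm = 4621 → n = rpm/60 = 77.016667 rev/s
J = V / (n·D) = 7.37 / (77.016667 × 2.579) = 0.037105
regime bands: climb J<0.5062 | cruise [0.5062, 1.0124) | windmill J≥1.0124
J = 0.0371 → climb

J = 0.0371, regime = climb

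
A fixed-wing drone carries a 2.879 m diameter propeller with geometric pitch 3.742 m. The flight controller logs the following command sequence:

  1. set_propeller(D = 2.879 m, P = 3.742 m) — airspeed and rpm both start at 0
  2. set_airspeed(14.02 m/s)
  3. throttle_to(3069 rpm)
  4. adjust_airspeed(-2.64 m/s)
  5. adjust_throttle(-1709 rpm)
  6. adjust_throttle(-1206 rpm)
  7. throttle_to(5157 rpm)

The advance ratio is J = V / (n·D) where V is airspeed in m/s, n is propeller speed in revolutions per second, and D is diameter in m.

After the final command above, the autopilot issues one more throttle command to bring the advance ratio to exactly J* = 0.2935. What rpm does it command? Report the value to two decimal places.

set_propeller: D = 2.879 m, P = 3.742 m (p = P/D = 1.299757); state ← (V=0, rpm=0)
set_airspeed(14.02): V ← 14.02 m/s
throttle_to(3069): rpm ← 3069
adjust_airspeed(-2.64): V ← 14.02 -2.64 = 11.38 m/s
adjust_throttle(-1709): rpm ← 3069 -1709 = 1360
adjust_throttle(-1206): rpm ← 1360 -1206 = 154
throttle_to(5157): rpm ← 5157
final state: V = 11.38 m/s, rpm = 5157 → n = rpm/60 = 85.950000 rev/s
target J* = 0.2935; solve J* = V/(n·D) for n: n = V/(J*·D) = 11.38/(0.2935 × 2.879) = 13.467671 rev/s
rpm = 60·n = 808.060247

rpm = 808.06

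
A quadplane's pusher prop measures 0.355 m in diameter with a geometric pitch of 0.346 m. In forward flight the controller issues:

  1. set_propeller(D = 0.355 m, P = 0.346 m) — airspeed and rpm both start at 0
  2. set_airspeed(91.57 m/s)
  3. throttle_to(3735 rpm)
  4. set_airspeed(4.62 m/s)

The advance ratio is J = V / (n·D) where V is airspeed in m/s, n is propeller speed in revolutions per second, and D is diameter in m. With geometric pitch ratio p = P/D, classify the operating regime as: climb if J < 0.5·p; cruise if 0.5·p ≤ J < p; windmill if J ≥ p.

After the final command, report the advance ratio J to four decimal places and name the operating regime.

set_propeller: D = 0.355 m, P = 0.346 m (p = P/D = 0.974648); state ← (V=0, rpm=0)
set_airspeed(91.57): V ← 91.57 m/s
throttle_to(3735): rpm ← 3735
set_airspeed(4.62): V ← 4.62 m/s
final state: V = 4.62 m/s, rpm = 3735 → n = rpm/60 = 62.250000 rev/s
J = V / (n·D) = 4.62 / (62.250000 × 0.355) = 0.209062
regime bands: climb J<0.4873 | cruise [0.4873, 0.9746) | windmill J≥0.9746
J = 0.2091 → climb

J = 0.2091, regime = climb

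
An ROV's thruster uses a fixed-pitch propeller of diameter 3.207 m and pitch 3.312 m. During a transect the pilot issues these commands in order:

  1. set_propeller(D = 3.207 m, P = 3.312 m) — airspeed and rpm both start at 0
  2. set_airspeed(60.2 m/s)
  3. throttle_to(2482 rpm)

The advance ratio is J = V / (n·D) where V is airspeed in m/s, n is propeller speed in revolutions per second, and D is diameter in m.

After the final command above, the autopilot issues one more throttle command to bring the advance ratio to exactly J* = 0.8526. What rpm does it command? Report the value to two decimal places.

set_propeller: D = 3.207 m, P = 3.312 m (p = P/D = 1.032741); state ← (V=0, rpm=0)
set_airspeed(60.2): V ← 60.2 m/s
throttle_to(2482): rpm ← 2482
final state: V = 60.2 m/s, rpm = 2482 → n = rpm/60 = 41.366667 rev/s
target J* = 0.8526; solve J* = V/(n·D) for n: n = V/(J*·D) = 60.2/(0.8526 × 3.207) = 22.016699 rev/s
rpm = 60·n = 1321.001934

rpm = 1321.00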